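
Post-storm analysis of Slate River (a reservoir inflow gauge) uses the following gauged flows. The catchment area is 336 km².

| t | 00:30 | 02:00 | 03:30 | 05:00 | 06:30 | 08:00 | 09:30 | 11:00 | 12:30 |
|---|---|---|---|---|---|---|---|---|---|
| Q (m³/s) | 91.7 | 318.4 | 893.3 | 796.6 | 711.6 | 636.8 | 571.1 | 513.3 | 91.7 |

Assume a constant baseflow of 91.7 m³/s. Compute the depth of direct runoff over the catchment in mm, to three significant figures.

Direct runoff: 0.0, 226.7, 801.6, 704.9, 619.9, 545.1, 479.4, 421.6, 0.0 m³/s; ΣQ_DR = 3799 m³/s.
V = ΣQ_DR · Δt = 3799 × 5400 s = 2.052 × 10^7 m³.
Over A = 336 km², depth = V / A = 61.1 mm.

d ≈ 61.1 mm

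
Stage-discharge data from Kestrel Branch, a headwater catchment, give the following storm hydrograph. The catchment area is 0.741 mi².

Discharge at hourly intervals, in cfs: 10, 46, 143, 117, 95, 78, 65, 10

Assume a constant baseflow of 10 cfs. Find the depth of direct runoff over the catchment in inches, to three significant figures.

Direct runoff: 0.0, 36.0, 133.0, 107.0, 85.0, 68.0, 55.0, 0.0 cfs; ΣQ_DR = 484.0 cfs.
V = ΣQ_DR · Δt = 484.0 × 3600 s = 1.742 × 10^6 ft³.
Over A = 0.741 mi², depth = V / A = 1.01 in.

d ≈ 1.01 in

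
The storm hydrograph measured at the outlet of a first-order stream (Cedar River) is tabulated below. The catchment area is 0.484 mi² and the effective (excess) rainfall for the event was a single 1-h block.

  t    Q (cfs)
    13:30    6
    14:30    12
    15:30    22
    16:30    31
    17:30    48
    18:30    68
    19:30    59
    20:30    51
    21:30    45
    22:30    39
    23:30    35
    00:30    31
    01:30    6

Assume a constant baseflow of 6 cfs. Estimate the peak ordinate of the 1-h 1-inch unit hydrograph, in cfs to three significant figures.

Direct runoff: 0.0, 6.0, 16.0, 25.0, 42.0, 62.0, 53.0, 45.0, 39.0, 33.0, 29.0, 25.0, 0.0 cfs; ΣQ_DR = 375.0 cfs, peak = 62.0 cfs.
Runoff depth d = ΣQ_DR·Δt / A = 375.0 × 3600 / (0.484 mi²) = 1.201 in.
The 1-inch UH is the DRH scaled by (1 in)/d, so U_p = 62.0 × 1/1.201 = 51.6 cfs.

U_p ≈ 51.6 cfs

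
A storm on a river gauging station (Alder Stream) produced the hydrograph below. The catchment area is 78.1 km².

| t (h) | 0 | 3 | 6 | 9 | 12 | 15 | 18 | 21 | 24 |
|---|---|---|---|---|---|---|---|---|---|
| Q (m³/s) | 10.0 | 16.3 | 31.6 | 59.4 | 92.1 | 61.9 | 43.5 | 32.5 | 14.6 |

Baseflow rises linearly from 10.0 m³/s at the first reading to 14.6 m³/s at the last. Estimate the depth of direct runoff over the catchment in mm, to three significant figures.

Direct runoff: 0.00, 5.72, 20.45, 47.67, 79.80, 49.02, 30.05, 18.48, 0.00 m³/s; ΣQ_DR = 251.2 m³/s.
V = ΣQ_DR · Δt = 251.2 × 10800 s = 2.713 × 10^6 m³.
Over A = 78.1 km², depth = V / A = 34.7 mm.

d ≈ 34.7 mm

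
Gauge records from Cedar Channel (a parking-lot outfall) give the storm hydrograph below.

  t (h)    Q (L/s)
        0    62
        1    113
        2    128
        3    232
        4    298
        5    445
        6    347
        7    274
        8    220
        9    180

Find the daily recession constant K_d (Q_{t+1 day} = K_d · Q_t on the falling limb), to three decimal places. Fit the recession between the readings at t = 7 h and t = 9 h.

Between t = 7 h and t = 9 h the flow falls from 274 to 180 L/s over 2×1 h = 2 h.
Per-interval ratio K = (180/274)^(1/2) = 0.8105; K_d = K^(24/1) = 0.006.

K_d ≈ 0.006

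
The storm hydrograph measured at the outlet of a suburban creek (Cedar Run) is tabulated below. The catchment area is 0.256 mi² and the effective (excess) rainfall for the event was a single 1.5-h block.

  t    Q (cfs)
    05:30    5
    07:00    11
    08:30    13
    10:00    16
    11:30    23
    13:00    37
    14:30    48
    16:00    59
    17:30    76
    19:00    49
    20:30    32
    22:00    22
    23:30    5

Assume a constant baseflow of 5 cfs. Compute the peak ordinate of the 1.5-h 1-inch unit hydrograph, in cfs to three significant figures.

U_p ≈ 23.6 cfs

Direct runoff: 0.0, 6.0, 8.0, 11.0, 18.0, 32.0, 43.0, 54.0, 71.0, 44.0, 27.0, 17.0, 0.0 cfs; ΣQ_DR = 331.0 cfs, peak = 71.0 cfs.
Runoff depth d = ΣQ_DR·Δt / A = 331.0 × 5400 / (0.256 mi²) = 3.005 in.
The 1-inch UH is the DRH scaled by (1 in)/d, so U_p = 71.0 × 1/3.005 = 23.6 cfs.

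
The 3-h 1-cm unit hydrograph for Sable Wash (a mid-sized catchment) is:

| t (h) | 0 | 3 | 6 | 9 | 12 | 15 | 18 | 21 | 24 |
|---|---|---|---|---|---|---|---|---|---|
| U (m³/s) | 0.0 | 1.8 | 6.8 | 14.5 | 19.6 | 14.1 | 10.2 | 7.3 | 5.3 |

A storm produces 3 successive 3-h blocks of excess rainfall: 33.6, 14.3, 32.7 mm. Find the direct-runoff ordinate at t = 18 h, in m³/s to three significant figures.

By discrete convolution, Q_j = Σ (P_i / 10 mm) · U_{j−i}.
At t = 18 h (j=6): Q = (33.6/10)·10.2 + (14.3/10)·14.1 + (32.7/10)·19.6 = 119 m³/s.

Q ≈ 119 m³/s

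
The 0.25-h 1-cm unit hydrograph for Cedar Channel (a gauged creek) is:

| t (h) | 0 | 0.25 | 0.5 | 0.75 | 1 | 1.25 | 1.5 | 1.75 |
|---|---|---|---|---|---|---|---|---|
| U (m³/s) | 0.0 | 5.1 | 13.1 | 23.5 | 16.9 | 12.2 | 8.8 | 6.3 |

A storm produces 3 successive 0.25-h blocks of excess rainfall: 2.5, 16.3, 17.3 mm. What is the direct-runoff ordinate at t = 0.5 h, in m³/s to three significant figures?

Q ≈ 11.6 m³/s

By discrete convolution, Q_j = Σ (P_i / 10 mm) · U_{j−i}.
At t = 0.5 h (j=2): Q = (2.5/10)·13.1 + (16.3/10)·5.1 + (17.3/10)·0.0 = 11.6 m³/s.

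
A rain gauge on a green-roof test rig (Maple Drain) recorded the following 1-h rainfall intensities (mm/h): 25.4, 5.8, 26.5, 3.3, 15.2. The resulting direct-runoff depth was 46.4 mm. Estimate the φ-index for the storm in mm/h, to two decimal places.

φ ≈ 6.90 mm/h

Only the 3 blocks with intensity above φ contribute runoff: 25.4, 26.5, 15.2 mm/h.
Σ(I−φ)·Δt = d  ⇒  (25.4+26.5+15.2 − 3φ)·1 = 46.4
φ = (67.10 − 46.4/1) / 3 = 6.90 mm/h.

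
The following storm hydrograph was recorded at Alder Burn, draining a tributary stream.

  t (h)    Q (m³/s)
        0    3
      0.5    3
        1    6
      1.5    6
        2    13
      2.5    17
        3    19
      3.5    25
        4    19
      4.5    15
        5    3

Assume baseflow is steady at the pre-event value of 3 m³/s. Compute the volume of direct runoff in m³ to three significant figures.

Direct-runoff ordinates (Q − Q_b): 0.0, 0.0, 3.0, 3.0, 10.0, 14.0, 16.0, 22.0, 16.0, 12.0, 0.0 m³/s.
ΣQ_DR = 96.00 m³/s.
With Δt = 0.5 h = 1800 s, V = ΣQ_DR · Δt = 96.00 × 1800 = 1.73 × 10^5 m³.

V ≈ 1.73 × 10^5 m³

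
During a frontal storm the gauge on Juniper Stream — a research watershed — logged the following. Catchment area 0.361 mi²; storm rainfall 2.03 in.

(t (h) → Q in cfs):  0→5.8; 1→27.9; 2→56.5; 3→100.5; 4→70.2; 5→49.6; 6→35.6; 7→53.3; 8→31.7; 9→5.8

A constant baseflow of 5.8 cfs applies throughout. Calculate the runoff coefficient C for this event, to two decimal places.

ΣQ_DR = 378.9 cfs; V = ΣQ_DR·Δt = 1.364 × 10^6 ft³.
Runoff depth d = V / A = 1.626 in.
C = d / P = 1.626 / 2.03 = 0.80.

C ≈ 0.80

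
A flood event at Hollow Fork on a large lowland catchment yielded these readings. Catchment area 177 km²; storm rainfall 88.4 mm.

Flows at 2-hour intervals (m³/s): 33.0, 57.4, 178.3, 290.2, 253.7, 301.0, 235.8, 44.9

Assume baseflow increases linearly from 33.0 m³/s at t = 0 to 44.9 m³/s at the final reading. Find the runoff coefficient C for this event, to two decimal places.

ΣQ_DR = 1083 m³/s; V = ΣQ_DR·Δt = 7.795 × 10^6 m³.
Runoff depth d = V / A = 44.04 mm.
C = d / P = 44.04 / 88.4 = 0.50.

C ≈ 0.50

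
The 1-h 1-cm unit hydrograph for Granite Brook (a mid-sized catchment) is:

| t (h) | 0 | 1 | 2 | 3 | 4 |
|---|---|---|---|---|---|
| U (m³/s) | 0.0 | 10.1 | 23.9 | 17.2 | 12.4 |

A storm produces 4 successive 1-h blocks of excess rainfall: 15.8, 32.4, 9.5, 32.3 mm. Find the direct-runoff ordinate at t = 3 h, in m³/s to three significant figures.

Q ≈ 114 m³/s

By discrete convolution, Q_j = Σ (P_i / 10 mm) · U_{j−i}.
At t = 3 h (j=3): Q = (15.8/10)·17.2 + (32.4/10)·23.9 + (9.5/10)·10.1 + (32.3/10)·0.0 = 114 m³/s.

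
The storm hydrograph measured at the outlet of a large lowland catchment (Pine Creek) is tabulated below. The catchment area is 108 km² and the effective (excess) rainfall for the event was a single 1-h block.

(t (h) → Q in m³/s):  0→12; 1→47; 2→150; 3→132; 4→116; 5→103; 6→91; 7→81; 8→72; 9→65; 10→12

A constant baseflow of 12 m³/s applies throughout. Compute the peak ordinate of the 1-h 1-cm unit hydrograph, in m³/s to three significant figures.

U_p ≈ 55.3 m³/s

Direct runoff: 0.0, 35.0, 138.0, 120.0, 104.0, 91.0, 79.0, 69.0, 60.0, 53.0, 0.0 m³/s; ΣQ_DR = 749.0 m³/s, peak = 138.0 m³/s.
Runoff depth d = ΣQ_DR·Δt / A = 749.0 × 3600 / (108 km²) = 24.97 mm.
The 1-cm UH is the DRH scaled by (10 mm)/d, so U_p = 138.0 × 10/24.97 = 55.3 m³/s.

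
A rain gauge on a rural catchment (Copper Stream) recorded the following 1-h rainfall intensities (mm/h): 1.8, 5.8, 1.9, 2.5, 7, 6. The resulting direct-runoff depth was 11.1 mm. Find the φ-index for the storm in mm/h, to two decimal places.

φ ≈ 2.57 mm/h

Only the 3 blocks with intensity above φ contribute runoff: 5.8, 7, 6 mm/h.
Σ(I−φ)·Δt = d  ⇒  (5.8+7+6 − 3φ)·1 = 11.1
φ = (18.80 − 11.1/1) / 3 = 2.57 mm/h.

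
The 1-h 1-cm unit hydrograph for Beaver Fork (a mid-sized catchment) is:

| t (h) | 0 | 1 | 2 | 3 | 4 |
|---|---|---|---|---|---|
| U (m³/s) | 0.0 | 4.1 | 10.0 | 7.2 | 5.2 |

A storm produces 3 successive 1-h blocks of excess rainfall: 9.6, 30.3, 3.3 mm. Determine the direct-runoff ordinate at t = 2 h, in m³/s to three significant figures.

Q ≈ 22.0 m³/s

By discrete convolution, Q_j = Σ (P_i / 10 mm) · U_{j−i}.
At t = 2 h (j=2): Q = (9.6/10)·10.0 + (30.3/10)·4.1 + (3.3/10)·0.0 = 22.0 m³/s.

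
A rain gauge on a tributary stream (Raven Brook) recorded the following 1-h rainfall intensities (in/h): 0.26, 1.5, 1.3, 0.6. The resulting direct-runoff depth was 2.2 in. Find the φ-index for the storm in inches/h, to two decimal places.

φ ≈ 0.40 in/h

Only the 3 blocks with intensity above φ contribute runoff: 1.5, 1.3, 0.6 in/h.
Σ(I−φ)·Δt = d  ⇒  (1.5+1.3+0.6 − 3φ)·1 = 2.2
φ = (3.400 − 2.2/1) / 3 = 0.40 in/h.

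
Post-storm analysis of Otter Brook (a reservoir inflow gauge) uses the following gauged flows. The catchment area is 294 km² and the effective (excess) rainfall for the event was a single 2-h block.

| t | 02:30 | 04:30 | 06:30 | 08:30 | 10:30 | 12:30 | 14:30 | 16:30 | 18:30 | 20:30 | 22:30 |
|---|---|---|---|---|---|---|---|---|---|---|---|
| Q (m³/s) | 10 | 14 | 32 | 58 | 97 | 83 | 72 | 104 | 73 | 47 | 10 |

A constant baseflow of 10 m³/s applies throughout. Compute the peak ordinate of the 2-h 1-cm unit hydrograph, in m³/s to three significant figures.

U_p ≈ 78.3 m³/s

Direct runoff: 0.0, 4.0, 22.0, 48.0, 87.0, 73.0, 62.0, 94.0, 63.0, 37.0, 0.0 m³/s; ΣQ_DR = 490.0 m³/s, peak = 94.0 m³/s.
Runoff depth d = ΣQ_DR·Δt / A = 490.0 × 7200 / (294 km²) = 12.00 mm.
The 1-cm UH is the DRH scaled by (10 mm)/d, so U_p = 94.0 × 10/12.00 = 78.3 m³/s.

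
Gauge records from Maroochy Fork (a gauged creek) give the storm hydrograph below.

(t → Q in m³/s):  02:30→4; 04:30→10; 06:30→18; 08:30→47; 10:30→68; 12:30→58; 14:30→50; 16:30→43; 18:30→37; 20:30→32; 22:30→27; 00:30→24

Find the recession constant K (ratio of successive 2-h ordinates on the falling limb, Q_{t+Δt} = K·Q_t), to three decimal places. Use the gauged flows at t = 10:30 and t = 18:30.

K ≈ 0.859

Using the recession-limb readings at t = 10:30 and t = 18:30: Q falls from 68 to 37 m³/s over 4 intervals.
K = (Q₂/Q₁)^(1/4) = (37/68)^(1/4) = 0.859.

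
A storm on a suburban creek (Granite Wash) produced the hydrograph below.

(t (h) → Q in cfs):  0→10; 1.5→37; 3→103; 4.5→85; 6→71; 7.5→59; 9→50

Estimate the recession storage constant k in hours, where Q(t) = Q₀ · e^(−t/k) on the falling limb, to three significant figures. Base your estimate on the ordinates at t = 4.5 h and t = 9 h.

k ≈ 8.48 h

On the falling limb, Q drops from 85 to 50 cfs between t = 4.5 h and t = 9 h (Δt = 4.5 h).
k = −Δt / ln(Q₂/Q₁) = −4.5 / ln(50/85) = 8.48 h.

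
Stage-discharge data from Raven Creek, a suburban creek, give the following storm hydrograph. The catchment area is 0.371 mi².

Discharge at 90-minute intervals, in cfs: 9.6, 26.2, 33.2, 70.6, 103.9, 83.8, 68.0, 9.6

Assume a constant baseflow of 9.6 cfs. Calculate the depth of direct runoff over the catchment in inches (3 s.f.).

d ≈ 2.06 in

Direct runoff: 0.0, 16.6, 23.6, 61.0, 94.3, 74.2, 58.4, 0.0 cfs; ΣQ_DR = 328.1 cfs.
V = ΣQ_DR · Δt = 328.1 × 5400 s = 1.772 × 10^6 ft³.
Over A = 0.371 mi², depth = V / A = 2.06 in.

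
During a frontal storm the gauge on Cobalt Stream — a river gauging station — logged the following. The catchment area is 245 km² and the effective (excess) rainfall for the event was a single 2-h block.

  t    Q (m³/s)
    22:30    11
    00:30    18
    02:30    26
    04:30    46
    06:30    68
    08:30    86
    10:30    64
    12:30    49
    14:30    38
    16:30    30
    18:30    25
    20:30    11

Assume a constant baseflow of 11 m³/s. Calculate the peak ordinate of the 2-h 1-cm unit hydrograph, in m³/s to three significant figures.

Direct runoff: 0.0, 7.0, 15.0, 35.0, 57.0, 75.0, 53.0, 38.0, 27.0, 19.0, 14.0, 0.0 m³/s; ΣQ_DR = 340.0 m³/s, peak = 75.0 m³/s.
Runoff depth d = ΣQ_DR·Δt / A = 340.0 × 7200 / (245 km²) = 9.992 mm.
The 1-cm UH is the DRH scaled by (10 mm)/d, so U_p = 75.0 × 10/9.992 = 75.1 m³/s.

U_p ≈ 75.1 m³/s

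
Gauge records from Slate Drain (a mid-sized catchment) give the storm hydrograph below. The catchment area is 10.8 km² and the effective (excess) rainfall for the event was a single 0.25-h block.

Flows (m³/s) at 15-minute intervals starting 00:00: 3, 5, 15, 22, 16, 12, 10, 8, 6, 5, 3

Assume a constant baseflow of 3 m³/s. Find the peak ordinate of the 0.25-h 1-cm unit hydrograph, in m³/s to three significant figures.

U_p ≈ 31.7 m³/s

Direct runoff: 0.0, 2.0, 12.0, 19.0, 13.0, 9.0, 7.0, 5.0, 3.0, 2.0, 0.0 m³/s; ΣQ_DR = 72.00 m³/s, peak = 19.0 m³/s.
Runoff depth d = ΣQ_DR·Δt / A = 72.00 × 900 / (10.8 km²) = 6.000 mm.
The 1-cm UH is the DRH scaled by (10 mm)/d, so U_p = 19.0 × 10/6.000 = 31.7 m³/s.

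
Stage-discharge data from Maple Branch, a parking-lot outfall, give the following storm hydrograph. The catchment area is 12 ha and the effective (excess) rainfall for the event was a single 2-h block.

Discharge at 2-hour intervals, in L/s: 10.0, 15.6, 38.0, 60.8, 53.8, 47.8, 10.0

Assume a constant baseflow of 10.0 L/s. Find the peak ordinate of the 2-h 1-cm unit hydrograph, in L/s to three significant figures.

U_p ≈ 51.0 L/s

Direct runoff: 0.0, 5.6, 28.0, 50.8, 43.8, 37.8, 0.0 L/s; ΣQ_DR = 166.0 L/s, peak = 50.8 L/s.
Runoff depth d = ΣQ_DR·Δt / A = 166.0 × 7200 / (12 ha) = 9.960 mm.
The 1-cm UH is the DRH scaled by (10 mm)/d, so U_p = 50.8 × 10/9.960 = 51.0 L/s.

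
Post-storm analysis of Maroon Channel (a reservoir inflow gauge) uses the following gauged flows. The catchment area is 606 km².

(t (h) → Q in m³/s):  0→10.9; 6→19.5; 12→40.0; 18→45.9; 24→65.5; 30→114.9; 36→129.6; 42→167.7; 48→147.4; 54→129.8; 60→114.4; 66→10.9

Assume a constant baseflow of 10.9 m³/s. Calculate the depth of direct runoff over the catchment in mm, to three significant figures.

Direct runoff: 0.0, 8.6, 29.1, 35.0, 54.6, 104.0, 118.7, 156.8, 136.5, 118.9, 103.5, 0.0 m³/s; ΣQ_DR = 865.7 m³/s.
V = ΣQ_DR · Δt = 865.7 × 21600 s = 1.870 × 10^7 m³.
Over A = 606 km², depth = V / A = 30.9 mm.

d ≈ 30.9 mm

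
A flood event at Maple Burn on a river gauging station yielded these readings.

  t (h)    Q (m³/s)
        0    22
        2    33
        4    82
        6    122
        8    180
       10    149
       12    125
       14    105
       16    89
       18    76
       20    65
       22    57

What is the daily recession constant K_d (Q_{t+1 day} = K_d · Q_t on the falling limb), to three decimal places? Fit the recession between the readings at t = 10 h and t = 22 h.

Between t = 10 h and t = 22 h the flow falls from 149 to 57 m³/s over 6×2 h = 12 h.
Per-interval ratio K = (57/149)^(1/6) = 0.8520; K_d = K^(24/2) = 0.146.

K_d ≈ 0.146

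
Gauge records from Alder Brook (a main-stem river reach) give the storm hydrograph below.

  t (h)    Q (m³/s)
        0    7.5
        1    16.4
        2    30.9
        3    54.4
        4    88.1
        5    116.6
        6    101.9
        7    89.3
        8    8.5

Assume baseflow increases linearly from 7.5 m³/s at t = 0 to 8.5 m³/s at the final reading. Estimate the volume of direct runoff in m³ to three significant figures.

V ≈ 1.59 × 10^6 m³

Direct-runoff ordinates (Q − Q_b): 0.00, 8.78, 23.15, 46.52, 80.10, 108.47, 93.65, 80.92, 0.00 m³/s.
ΣQ_DR = 441.6 m³/s.
With Δt = 1 h = 3600 s, V = ΣQ_DR · Δt = 441.6 × 3600 = 1.59 × 10^6 m³.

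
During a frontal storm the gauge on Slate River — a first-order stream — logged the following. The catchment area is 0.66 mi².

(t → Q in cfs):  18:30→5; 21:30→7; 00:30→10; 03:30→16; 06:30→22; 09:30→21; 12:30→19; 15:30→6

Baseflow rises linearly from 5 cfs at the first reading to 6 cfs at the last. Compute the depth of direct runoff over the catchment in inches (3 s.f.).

Direct runoff: 0.00, 1.86, 4.71, 10.57, 16.43, 15.29, 13.14, 0.00 cfs; ΣQ_DR = 62.00 cfs.
V = ΣQ_DR · Δt = 62.00 × 10800 s = 6.696 × 10^5 ft³.
Over A = 0.66 mi², depth = V / A = 0.437 in.

d ≈ 0.437 in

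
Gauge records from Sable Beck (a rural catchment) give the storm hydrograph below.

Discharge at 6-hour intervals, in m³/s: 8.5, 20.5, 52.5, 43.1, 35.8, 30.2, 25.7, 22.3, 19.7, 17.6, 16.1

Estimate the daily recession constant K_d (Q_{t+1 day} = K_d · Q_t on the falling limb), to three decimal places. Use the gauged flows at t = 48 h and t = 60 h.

Between t = 48 h and t = 60 h the flow falls from 19.7 to 16.1 m³/s over 2×6 h = 12 h.
Per-interval ratio K = (16.1/19.7)^(1/2) = 0.9040; K_d = K^(24/6) = 0.668.

K_d ≈ 0.668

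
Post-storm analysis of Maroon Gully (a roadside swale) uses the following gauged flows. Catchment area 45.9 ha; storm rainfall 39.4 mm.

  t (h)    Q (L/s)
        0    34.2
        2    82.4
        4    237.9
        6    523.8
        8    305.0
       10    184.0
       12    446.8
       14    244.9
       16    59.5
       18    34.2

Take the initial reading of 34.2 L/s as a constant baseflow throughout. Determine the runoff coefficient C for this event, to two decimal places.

C ≈ 0.72

ΣQ_DR = 1811 L/s; V = ΣQ_DR·Δt = 1.304 × 10^7 L.
Runoff depth d = V / A = 28.40 mm.
C = d / P = 28.40 / 39.4 = 0.72.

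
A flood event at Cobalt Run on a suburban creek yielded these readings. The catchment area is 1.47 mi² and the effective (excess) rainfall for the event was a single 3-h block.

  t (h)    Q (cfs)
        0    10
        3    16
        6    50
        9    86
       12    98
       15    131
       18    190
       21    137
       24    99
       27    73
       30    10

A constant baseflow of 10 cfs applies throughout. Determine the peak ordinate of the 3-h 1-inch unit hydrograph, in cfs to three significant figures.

Direct runoff: 0.0, 6.0, 40.0, 76.0, 88.0, 121.0, 180.0, 127.0, 89.0, 63.0, 0.0 cfs; ΣQ_DR = 790.0 cfs, peak = 180.0 cfs.
Runoff depth d = ΣQ_DR·Δt / A = 790.0 × 10800 / (1.47 mi²) = 2.498 in.
The 1-inch UH is the DRH scaled by (1 in)/d, so U_p = 180.0 × 1/2.498 = 72.0 cfs.

U_p ≈ 72.0 cfs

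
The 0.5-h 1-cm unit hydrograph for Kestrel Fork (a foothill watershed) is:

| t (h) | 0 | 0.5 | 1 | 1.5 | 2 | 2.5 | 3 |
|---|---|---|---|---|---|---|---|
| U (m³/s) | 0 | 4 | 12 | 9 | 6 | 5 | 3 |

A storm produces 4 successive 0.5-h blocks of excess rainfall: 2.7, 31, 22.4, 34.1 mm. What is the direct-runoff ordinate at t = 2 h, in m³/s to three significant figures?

By discrete convolution, Q_j = Σ (P_i / 10 mm) · U_{j−i}.
At t = 2 h (j=4): Q = (2.7/10)·6 + (31/10)·9 + (22.4/10)·12 + (34.1/10)·4 = 70.0 m³/s.

Q ≈ 70.0 m³/s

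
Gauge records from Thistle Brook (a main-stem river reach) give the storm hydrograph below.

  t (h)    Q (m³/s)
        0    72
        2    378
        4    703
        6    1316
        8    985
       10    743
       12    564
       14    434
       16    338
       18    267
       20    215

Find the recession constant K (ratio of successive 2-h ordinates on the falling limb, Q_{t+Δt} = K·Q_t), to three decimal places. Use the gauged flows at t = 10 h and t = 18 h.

Using the recession-limb readings at t = 10 h and t = 18 h: Q falls from 743 to 267 m³/s over 4 intervals.
K = (Q₂/Q₁)^(1/4) = (267/743)^(1/4) = 0.774.

K ≈ 0.774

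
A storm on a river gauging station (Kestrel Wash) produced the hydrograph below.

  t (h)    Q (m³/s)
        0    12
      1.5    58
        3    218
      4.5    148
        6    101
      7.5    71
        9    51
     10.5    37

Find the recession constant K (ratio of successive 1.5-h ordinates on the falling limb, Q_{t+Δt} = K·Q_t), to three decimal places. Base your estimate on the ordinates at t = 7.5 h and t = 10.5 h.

K ≈ 0.722

Using the recession-limb readings at t = 7.5 h and t = 10.5 h: Q falls from 71 to 37 m³/s over 2 intervals.
K = (Q₂/Q₁)^(1/2) = (37/71)^(1/2) = 0.722.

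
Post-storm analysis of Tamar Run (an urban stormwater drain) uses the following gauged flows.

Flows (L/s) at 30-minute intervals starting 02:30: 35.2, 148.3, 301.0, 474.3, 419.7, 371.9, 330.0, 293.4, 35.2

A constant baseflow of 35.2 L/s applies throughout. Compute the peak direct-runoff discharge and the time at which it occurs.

Q_p = 439.1 L/s at t = 04:00

Subtracting baseflow gives direct-runoff ordinates: 0.0, 113.1, 265.8, 439.1, 384.5, 336.7, 294.8, 258.2, 0.0 L/s.
The maximum is 439.1 L/s, occurring at the reading for t = 04:00.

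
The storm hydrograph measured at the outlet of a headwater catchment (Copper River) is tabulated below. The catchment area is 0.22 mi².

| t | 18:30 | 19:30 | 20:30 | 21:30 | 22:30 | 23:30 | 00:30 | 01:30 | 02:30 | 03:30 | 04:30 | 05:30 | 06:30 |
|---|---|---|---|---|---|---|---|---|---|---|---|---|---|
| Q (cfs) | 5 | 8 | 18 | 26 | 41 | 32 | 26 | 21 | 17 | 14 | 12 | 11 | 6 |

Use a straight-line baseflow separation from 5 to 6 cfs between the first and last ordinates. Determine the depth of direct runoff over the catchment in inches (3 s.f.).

d ≈ 1.17 in

Direct runoff: 0.00, 2.92, 12.83, 20.75, 35.67, 26.58, 20.50, 15.42, 11.33, 8.25, 6.17, 5.08, 0.00 cfs; ΣQ_DR = 165.5 cfs.
V = ΣQ_DR · Δt = 165.5 × 3600 s = 5.958 × 10^5 ft³.
Over A = 0.22 mi², depth = V / A = 1.17 in.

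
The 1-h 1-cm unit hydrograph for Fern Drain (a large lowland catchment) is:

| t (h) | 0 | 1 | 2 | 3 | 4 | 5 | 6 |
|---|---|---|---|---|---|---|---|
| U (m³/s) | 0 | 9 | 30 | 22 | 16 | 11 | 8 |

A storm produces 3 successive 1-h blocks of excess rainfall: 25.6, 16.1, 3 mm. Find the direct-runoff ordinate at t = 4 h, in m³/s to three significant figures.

By discrete convolution, Q_j = Σ (P_i / 10 mm) · U_{j−i}.
At t = 4 h (j=4): Q = (25.6/10)·16 + (16.1/10)·22 + (3/10)·30 = 85.4 m³/s.

Q ≈ 85.4 m³/s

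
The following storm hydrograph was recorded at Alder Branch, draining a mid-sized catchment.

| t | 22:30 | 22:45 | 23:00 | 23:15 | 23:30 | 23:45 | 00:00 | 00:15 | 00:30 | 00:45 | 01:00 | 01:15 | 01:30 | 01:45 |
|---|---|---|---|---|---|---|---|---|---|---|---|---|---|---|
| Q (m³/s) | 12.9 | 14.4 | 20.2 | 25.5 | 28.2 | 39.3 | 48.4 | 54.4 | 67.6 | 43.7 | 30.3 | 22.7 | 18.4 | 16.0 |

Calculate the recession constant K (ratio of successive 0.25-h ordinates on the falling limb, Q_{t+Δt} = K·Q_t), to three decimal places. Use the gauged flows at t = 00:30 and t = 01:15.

K ≈ 0.695

Using the recession-limb readings at t = 00:30 and t = 01:15: Q falls from 67.6 to 22.7 m³/s over 3 intervals.
K = (Q₂/Q₁)^(1/3) = (22.7/67.6)^(1/3) = 0.695.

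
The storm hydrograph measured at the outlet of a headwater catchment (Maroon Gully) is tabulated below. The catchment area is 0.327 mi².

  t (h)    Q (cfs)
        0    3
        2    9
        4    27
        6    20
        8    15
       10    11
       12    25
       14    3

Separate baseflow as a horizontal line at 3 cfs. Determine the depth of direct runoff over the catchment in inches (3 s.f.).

d ≈ 0.844 in

Direct runoff: 0.0, 6.0, 24.0, 17.0, 12.0, 8.0, 22.0, 0.0 cfs; ΣQ_DR = 89.00 cfs.
V = ΣQ_DR · Δt = 89.00 × 7200 s = 6.408 × 10^5 ft³.
Over A = 0.327 mi², depth = V / A = 0.844 in.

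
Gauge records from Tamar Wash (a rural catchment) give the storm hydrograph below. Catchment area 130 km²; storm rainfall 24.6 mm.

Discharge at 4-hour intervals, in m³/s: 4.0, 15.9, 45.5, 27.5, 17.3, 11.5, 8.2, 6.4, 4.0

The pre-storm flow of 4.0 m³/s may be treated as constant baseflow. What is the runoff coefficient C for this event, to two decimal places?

C ≈ 0.47

ΣQ_DR = 104.3 m³/s; V = ΣQ_DR·Δt = 1.502 × 10^6 m³.
Runoff depth d = V / A = 11.55 mm.
C = d / P = 11.55 / 24.6 = 0.47.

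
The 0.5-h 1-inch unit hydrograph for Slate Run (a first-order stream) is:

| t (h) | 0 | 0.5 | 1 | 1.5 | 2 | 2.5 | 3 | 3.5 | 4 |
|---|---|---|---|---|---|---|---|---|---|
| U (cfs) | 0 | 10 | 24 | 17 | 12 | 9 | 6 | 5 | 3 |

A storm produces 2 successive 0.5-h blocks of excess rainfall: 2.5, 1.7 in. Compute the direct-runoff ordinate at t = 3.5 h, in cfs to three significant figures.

By discrete convolution, Q_j = Σ (P_i / 1 in) · U_{j−i}.
At t = 3.5 h (j=7): Q = (2.5/1)·5 + (1.7/1)·6 = 22.7 cfs.

Q ≈ 22.7 cfs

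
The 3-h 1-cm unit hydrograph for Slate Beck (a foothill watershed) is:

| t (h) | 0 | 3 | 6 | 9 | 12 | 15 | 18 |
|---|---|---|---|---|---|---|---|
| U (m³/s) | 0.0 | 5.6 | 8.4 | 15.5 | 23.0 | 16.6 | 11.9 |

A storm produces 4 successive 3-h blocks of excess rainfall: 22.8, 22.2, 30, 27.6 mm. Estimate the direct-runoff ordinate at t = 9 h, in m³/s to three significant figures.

Q ≈ 70.8 m³/s

By discrete convolution, Q_j = Σ (P_i / 10 mm) · U_{j−i}.
At t = 9 h (j=3): Q = (22.8/10)·15.5 + (22.2/10)·8.4 + (30/10)·5.6 + (27.6/10)·0.0 = 70.8 m³/s.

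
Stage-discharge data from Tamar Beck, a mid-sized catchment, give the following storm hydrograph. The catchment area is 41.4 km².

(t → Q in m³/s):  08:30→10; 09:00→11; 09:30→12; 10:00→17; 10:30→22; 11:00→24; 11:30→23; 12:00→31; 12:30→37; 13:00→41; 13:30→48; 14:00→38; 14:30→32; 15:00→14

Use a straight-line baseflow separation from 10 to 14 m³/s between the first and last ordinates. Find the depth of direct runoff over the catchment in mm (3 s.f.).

d ≈ 8.35 mm

Direct runoff: 0.00, 0.69, 1.38, 6.08, 10.77, 12.46, 11.15, 18.85, 24.54, 28.23, 34.92, 24.62, 18.31, 0.00 m³/s; ΣQ_DR = 192.0 m³/s.
V = ΣQ_DR · Δt = 192.0 × 1800 s = 3.456 × 10^5 m³.
Over A = 41.4 km², depth = V / A = 8.35 mm.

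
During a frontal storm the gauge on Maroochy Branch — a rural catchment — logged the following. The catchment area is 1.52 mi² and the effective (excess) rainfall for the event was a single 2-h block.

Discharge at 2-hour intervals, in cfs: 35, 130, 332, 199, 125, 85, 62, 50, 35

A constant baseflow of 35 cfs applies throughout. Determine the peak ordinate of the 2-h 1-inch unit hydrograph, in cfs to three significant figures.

Direct runoff: 0.0, 95.0, 297.0, 164.0, 90.0, 50.0, 27.0, 15.0, 0.0 cfs; ΣQ_DR = 738.0 cfs, peak = 297.0 cfs.
Runoff depth d = ΣQ_DR·Δt / A = 738.0 × 7200 / (1.52 mi²) = 1.505 in.
The 1-inch UH is the DRH scaled by (1 in)/d, so U_p = 297.0 × 1/1.505 = 197 cfs.

U_p ≈ 197 cfs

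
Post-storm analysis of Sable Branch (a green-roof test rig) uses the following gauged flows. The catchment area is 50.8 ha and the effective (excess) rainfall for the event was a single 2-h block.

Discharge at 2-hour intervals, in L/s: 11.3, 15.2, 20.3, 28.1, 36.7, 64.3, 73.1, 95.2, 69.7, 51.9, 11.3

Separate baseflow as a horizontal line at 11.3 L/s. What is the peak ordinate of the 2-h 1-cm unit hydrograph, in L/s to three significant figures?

Direct runoff: 0.0, 3.9, 9.0, 16.8, 25.4, 53.0, 61.8, 83.9, 58.4, 40.6, 0.0 L/s; ΣQ_DR = 352.8 L/s, peak = 83.9 L/s.
Runoff depth d = ΣQ_DR·Δt / A = 352.8 × 7200 / (50.8 ha) = 5.000 mm.
The 1-cm UH is the DRH scaled by (10 mm)/d, so U_p = 83.9 × 10/5.000 = 168 L/s.

U_p ≈ 168 L/s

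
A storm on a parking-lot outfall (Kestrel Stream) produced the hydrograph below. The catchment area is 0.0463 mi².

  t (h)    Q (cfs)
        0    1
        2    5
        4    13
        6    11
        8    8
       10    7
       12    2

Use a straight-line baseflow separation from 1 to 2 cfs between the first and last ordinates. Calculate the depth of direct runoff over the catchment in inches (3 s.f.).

d ≈ 2.44 in

Direct runoff: 0.00, 3.83, 11.67, 9.50, 6.33, 5.17, 0.00 cfs; ΣQ_DR = 36.50 cfs.
V = ΣQ_DR · Δt = 36.50 × 7200 s = 2.628 × 10^5 ft³.
Over A = 0.0463 mi², depth = V / A = 2.44 in.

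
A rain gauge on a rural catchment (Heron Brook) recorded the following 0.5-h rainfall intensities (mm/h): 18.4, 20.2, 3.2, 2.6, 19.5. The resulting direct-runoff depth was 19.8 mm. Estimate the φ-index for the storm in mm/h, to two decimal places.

Only the 3 blocks with intensity above φ contribute runoff: 18.4, 20.2, 19.5 mm/h.
Σ(I−φ)·Δt = d  ⇒  (18.4+20.2+19.5 − 3φ)·0.5 = 19.8
φ = (58.10 − 19.8/0.5) / 3 = 6.17 mm/h.

φ ≈ 6.17 mm/h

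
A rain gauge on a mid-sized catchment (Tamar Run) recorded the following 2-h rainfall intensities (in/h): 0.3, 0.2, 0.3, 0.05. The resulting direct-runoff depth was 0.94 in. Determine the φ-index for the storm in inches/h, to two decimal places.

Only the 3 blocks with intensity above φ contribute runoff: 0.3, 0.2, 0.3 in/h.
Σ(I−φ)·Δt = d  ⇒  (0.3+0.2+0.3 − 3φ)·2 = 0.94
φ = (0.8000 − 0.94/2) / 3 = 0.11 in/h.

φ ≈ 0.11 in/h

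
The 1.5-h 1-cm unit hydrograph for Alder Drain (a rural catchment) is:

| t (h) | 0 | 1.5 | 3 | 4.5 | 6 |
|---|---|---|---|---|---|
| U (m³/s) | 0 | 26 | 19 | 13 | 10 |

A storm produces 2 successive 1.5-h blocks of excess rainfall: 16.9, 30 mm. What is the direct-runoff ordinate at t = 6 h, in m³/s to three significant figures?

By discrete convolution, Q_j = Σ (P_i / 10 mm) · U_{j−i}.
At t = 6 h (j=4): Q = (16.9/10)·10 + (30/10)·13 = 55.9 m³/s.

Q ≈ 55.9 m³/s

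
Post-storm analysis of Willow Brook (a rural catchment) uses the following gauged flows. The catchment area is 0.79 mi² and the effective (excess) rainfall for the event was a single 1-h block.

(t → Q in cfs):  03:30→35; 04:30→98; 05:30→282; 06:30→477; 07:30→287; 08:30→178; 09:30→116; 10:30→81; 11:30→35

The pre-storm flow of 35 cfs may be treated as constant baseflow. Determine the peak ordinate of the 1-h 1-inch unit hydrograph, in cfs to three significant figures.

U_p ≈ 177 cfs

Direct runoff: 0.0, 63.0, 247.0, 442.0, 252.0, 143.0, 81.0, 46.0, 0.0 cfs; ΣQ_DR = 1274 cfs, peak = 442.0 cfs.
Runoff depth d = ΣQ_DR·Δt / A = 1274 × 3600 / (0.79 mi²) = 2.499 in.
The 1-inch UH is the DRH scaled by (1 in)/d, so U_p = 442.0 × 1/2.499 = 177 cfs.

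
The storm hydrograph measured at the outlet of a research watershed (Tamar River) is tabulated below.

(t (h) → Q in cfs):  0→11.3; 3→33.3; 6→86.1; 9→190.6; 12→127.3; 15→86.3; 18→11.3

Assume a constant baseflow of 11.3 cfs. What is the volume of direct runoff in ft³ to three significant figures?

V ≈ 5.04 × 10^6 ft³

Direct-runoff ordinates (Q − Q_b): 0.0, 22.0, 74.8, 179.3, 116.0, 75.0, 0.0 cfs.
ΣQ_DR = 467.1 cfs.
With Δt = 3 h = 10800 s, V = ΣQ_DR · Δt = 467.1 × 10800 = 5.04 × 10^6 ft³.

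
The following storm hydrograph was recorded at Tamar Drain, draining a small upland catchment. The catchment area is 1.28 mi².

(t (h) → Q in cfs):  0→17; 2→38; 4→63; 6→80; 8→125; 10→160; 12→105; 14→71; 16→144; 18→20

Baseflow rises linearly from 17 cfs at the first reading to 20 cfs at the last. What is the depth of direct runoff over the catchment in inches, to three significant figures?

Direct runoff: 0.00, 20.67, 45.33, 62.00, 106.67, 141.33, 86.00, 51.67, 124.33, 0.00 cfs; ΣQ_DR = 638.0 cfs.
V = ΣQ_DR · Δt = 638.0 × 7200 s = 4.594 × 10^6 ft³.
Over A = 1.28 mi², depth = V / A = 1.54 in.

d ≈ 1.54 in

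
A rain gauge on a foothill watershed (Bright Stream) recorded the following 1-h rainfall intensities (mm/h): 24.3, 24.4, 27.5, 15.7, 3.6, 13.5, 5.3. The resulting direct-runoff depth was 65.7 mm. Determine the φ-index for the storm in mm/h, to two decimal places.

Only the 5 blocks with intensity above φ contribute runoff: 24.3, 24.4, 27.5, 15.7, 13.5 mm/h.
Σ(I−φ)·Δt = d  ⇒  (24.3+24.4+27.5+15.7+13.5 − 5φ)·1 = 65.7
φ = (105.4 − 65.7/1) / 5 = 7.94 mm/h.

φ ≈ 7.94 mm/h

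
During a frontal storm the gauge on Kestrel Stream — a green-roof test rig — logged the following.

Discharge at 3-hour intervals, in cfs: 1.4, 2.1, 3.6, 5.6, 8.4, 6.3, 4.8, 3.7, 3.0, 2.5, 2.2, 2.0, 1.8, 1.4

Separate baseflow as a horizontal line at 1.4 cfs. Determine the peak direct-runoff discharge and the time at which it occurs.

Q_p = 7.0 cfs at t = 12 h

Subtracting baseflow gives direct-runoff ordinates: 0.0, 0.7, 2.2, 4.2, 7.0, 4.9, 3.4, 2.3, 1.6, 1.1, 0.8, 0.6, 0.4, 0.0 cfs.
The maximum is 7.0 cfs, occurring at the reading for t = 12 h.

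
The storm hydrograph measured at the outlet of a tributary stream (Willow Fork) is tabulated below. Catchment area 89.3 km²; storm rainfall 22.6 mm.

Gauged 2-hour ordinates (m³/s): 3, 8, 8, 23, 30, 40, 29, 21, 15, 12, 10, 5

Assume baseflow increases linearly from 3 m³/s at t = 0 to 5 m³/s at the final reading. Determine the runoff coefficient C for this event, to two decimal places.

C ≈ 0.56

ΣQ_DR = 156.0 m³/s; V = ΣQ_DR·Δt = 1.123 × 10^6 m³.
Runoff depth d = V / A = 12.58 mm.
C = d / P = 12.58 / 22.6 = 0.56.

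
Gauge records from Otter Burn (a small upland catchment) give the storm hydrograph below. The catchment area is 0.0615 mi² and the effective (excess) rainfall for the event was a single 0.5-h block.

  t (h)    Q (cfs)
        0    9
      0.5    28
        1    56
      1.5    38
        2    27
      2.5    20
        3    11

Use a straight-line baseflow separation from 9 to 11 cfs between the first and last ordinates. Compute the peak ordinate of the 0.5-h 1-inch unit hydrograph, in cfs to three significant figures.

Direct runoff: 0.00, 18.67, 46.33, 28.00, 16.67, 9.33, 0.00 cfs; ΣQ_DR = 119.0 cfs, peak = 46.33 cfs.
Runoff depth d = ΣQ_DR·Δt / A = 119.0 × 1800 / (0.0615 mi²) = 1.499 in.
The 1-inch UH is the DRH scaled by (1 in)/d, so U_p = 46.33 × 1/1.499 = 30.9 cfs.

U_p ≈ 30.9 cfs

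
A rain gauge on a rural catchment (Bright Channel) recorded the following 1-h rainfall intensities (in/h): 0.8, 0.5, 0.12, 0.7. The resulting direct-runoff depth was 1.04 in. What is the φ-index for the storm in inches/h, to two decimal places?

φ ≈ 0.32 in/h

Only the 3 blocks with intensity above φ contribute runoff: 0.8, 0.5, 0.7 in/h.
Σ(I−φ)·Δt = d  ⇒  (0.8+0.5+0.7 − 3φ)·1 = 1.04
φ = (2.000 − 1.04/1) / 3 = 0.32 in/h.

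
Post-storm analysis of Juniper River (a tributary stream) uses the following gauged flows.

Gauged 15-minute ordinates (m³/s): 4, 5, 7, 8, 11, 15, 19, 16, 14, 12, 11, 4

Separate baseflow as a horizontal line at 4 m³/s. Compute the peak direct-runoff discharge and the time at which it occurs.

Q_p = 15.0 m³/s at t = 1.5 h

Subtracting baseflow gives direct-runoff ordinates: 0.0, 1.0, 3.0, 4.0, 7.0, 11.0, 15.0, 12.0, 10.0, 8.0, 7.0, 0.0 m³/s.
The maximum is 15.0 m³/s, occurring at the reading for t = 1.5 h.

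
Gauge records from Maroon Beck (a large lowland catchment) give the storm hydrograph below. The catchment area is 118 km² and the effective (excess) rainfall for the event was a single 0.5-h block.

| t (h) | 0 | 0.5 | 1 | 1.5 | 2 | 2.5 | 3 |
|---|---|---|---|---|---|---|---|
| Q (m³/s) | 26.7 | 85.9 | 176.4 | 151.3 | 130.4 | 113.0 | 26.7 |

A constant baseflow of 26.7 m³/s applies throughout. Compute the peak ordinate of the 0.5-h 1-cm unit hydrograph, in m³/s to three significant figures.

U_p ≈ 187 m³/s

Direct runoff: 0.0, 59.2, 149.7, 124.6, 103.7, 86.3, 0.0 m³/s; ΣQ_DR = 523.5 m³/s, peak = 149.7 m³/s.
Runoff depth d = ΣQ_DR·Δt / A = 523.5 × 1800 / (118 km²) = 7.986 mm.
The 1-cm UH is the DRH scaled by (10 mm)/d, so U_p = 149.7 × 10/7.986 = 187 m³/s.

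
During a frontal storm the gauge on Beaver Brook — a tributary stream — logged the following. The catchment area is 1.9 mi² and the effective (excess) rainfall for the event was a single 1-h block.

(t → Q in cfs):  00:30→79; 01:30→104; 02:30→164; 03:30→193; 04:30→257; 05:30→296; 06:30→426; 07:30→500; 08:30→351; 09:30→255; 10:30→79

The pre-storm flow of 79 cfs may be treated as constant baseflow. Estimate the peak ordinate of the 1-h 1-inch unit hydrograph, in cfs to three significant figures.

U_p ≈ 281 cfs

Direct runoff: 0.0, 25.0, 85.0, 114.0, 178.0, 217.0, 347.0, 421.0, 272.0, 176.0, 0.0 cfs; ΣQ_DR = 1835 cfs, peak = 421.0 cfs.
Runoff depth d = ΣQ_DR·Δt / A = 1835 × 3600 / (1.9 mi²) = 1.497 in.
The 1-inch UH is the DRH scaled by (1 in)/d, so U_p = 421.0 × 1/1.497 = 281 cfs.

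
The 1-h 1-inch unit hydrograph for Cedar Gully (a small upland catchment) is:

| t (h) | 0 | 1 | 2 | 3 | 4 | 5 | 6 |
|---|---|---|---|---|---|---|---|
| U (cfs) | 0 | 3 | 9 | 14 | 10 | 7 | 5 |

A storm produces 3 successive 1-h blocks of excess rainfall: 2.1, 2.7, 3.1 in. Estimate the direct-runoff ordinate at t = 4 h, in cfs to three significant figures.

Q ≈ 86.7 cfs

By discrete convolution, Q_j = Σ (P_i / 1 in) · U_{j−i}.
At t = 4 h (j=4): Q = (2.1/1)·10 + (2.7/1)·14 + (3.1/1)·9 = 86.7 cfs.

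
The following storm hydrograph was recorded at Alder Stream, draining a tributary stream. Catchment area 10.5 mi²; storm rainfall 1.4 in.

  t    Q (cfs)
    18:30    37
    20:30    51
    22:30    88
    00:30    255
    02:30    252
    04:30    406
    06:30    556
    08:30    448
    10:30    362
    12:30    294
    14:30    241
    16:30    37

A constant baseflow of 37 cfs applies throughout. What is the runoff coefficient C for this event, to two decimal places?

C ≈ 0.54

ΣQ_DR = 2583 cfs; V = ΣQ_DR·Δt = 1.860 × 10^7 ft³.
Runoff depth d = V / A = 0.7624 in.
C = d / P = 0.7624 / 1.4 = 0.54.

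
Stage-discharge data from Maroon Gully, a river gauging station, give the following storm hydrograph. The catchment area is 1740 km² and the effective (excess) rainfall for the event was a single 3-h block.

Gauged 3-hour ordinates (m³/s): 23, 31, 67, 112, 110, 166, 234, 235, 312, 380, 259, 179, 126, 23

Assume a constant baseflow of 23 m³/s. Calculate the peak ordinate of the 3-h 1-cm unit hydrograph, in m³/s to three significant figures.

U_p ≈ 297 m³/s

Direct runoff: 0.0, 8.0, 44.0, 89.0, 87.0, 143.0, 211.0, 212.0, 289.0, 357.0, 236.0, 156.0, 103.0, 0.0 m³/s; ΣQ_DR = 1935 m³/s, peak = 357.0 m³/s.
Runoff depth d = ΣQ_DR·Δt / A = 1935 × 10800 / (1740 km²) = 12.01 mm.
The 1-cm UH is the DRH scaled by (10 mm)/d, so U_p = 357.0 × 10/12.01 = 297 m³/s.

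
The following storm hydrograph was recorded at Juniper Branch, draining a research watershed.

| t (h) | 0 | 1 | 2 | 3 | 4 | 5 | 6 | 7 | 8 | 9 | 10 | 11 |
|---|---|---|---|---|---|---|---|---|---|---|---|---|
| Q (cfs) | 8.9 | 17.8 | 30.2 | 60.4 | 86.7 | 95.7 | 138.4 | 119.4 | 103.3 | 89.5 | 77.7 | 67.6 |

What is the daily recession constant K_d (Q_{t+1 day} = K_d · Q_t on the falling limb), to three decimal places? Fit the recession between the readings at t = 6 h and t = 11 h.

K_d ≈ 0.032

Between t = 6 h and t = 11 h the flow falls from 138.4 to 67.6 cfs over 5×1 h = 5 h.
Per-interval ratio K = (67.6/138.4)^(1/5) = 0.8665; K_d = K^(24/1) = 0.032.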